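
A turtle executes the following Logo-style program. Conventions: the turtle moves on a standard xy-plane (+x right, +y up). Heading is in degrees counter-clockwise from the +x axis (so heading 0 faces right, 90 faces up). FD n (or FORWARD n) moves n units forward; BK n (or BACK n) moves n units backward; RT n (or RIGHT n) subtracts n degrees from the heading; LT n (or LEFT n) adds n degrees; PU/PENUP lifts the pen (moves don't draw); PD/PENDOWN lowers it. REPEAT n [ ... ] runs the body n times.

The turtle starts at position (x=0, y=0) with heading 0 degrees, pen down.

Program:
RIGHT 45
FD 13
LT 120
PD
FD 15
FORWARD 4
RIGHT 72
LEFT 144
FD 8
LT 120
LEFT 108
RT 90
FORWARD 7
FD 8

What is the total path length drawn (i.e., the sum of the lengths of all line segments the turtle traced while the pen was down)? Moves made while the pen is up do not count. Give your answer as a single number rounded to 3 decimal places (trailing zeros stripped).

Answer: 55

Derivation:
Executing turtle program step by step:
Start: pos=(0,0), heading=0, pen down
RT 45: heading 0 -> 315
FD 13: (0,0) -> (9.192,-9.192) [heading=315, draw]
LT 120: heading 315 -> 75
PD: pen down
FD 15: (9.192,-9.192) -> (13.075,5.296) [heading=75, draw]
FD 4: (13.075,5.296) -> (14.11,9.16) [heading=75, draw]
RT 72: heading 75 -> 3
LT 144: heading 3 -> 147
FD 8: (14.11,9.16) -> (7.401,13.517) [heading=147, draw]
LT 120: heading 147 -> 267
LT 108: heading 267 -> 15
RT 90: heading 15 -> 285
FD 7: (7.401,13.517) -> (9.212,6.756) [heading=285, draw]
FD 8: (9.212,6.756) -> (11.283,-0.972) [heading=285, draw]
Final: pos=(11.283,-0.972), heading=285, 6 segment(s) drawn

Segment lengths:
  seg 1: (0,0) -> (9.192,-9.192), length = 13
  seg 2: (9.192,-9.192) -> (13.075,5.296), length = 15
  seg 3: (13.075,5.296) -> (14.11,9.16), length = 4
  seg 4: (14.11,9.16) -> (7.401,13.517), length = 8
  seg 5: (7.401,13.517) -> (9.212,6.756), length = 7
  seg 6: (9.212,6.756) -> (11.283,-0.972), length = 8
Total = 55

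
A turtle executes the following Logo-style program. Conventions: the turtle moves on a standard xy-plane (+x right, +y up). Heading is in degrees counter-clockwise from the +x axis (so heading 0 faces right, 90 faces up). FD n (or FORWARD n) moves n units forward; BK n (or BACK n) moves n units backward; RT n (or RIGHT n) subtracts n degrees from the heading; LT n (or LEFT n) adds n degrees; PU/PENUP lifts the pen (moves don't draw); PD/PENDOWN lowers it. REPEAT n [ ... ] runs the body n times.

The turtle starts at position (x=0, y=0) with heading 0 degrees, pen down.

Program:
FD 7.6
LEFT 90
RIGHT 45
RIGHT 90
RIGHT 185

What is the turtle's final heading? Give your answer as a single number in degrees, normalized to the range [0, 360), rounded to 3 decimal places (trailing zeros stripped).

Executing turtle program step by step:
Start: pos=(0,0), heading=0, pen down
FD 7.6: (0,0) -> (7.6,0) [heading=0, draw]
LT 90: heading 0 -> 90
RT 45: heading 90 -> 45
RT 90: heading 45 -> 315
RT 185: heading 315 -> 130
Final: pos=(7.6,0), heading=130, 1 segment(s) drawn

Answer: 130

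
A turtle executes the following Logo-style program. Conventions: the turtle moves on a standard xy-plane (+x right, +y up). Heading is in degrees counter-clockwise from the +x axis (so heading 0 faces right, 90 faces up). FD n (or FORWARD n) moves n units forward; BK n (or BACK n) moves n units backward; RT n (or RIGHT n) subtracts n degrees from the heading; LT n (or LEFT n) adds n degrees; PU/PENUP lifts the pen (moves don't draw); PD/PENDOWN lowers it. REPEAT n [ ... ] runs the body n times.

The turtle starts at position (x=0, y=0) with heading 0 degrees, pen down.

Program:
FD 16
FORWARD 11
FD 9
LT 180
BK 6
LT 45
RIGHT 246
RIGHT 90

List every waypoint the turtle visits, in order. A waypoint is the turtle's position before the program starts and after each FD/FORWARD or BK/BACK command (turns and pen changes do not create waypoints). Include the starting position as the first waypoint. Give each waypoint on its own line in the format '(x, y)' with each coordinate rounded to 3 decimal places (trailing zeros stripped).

Answer: (0, 0)
(16, 0)
(27, 0)
(36, 0)
(42, 0)

Derivation:
Executing turtle program step by step:
Start: pos=(0,0), heading=0, pen down
FD 16: (0,0) -> (16,0) [heading=0, draw]
FD 11: (16,0) -> (27,0) [heading=0, draw]
FD 9: (27,0) -> (36,0) [heading=0, draw]
LT 180: heading 0 -> 180
BK 6: (36,0) -> (42,0) [heading=180, draw]
LT 45: heading 180 -> 225
RT 246: heading 225 -> 339
RT 90: heading 339 -> 249
Final: pos=(42,0), heading=249, 4 segment(s) drawn
Waypoints (5 total):
(0, 0)
(16, 0)
(27, 0)
(36, 0)
(42, 0)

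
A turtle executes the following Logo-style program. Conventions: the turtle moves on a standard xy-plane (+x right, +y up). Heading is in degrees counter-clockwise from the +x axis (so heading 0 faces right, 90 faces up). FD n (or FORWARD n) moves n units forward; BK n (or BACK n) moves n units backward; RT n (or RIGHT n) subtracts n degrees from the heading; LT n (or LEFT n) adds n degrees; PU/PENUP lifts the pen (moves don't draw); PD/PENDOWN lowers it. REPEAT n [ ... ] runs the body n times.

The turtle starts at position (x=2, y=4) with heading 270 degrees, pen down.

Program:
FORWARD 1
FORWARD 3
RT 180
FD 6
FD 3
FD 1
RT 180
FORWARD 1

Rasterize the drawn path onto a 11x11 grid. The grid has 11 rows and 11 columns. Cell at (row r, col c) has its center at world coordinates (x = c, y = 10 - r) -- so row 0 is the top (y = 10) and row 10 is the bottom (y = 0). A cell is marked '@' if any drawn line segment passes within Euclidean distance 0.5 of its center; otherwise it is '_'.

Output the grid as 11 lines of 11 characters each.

Segment 0: (2,4) -> (2,3)
Segment 1: (2,3) -> (2,0)
Segment 2: (2,0) -> (2,6)
Segment 3: (2,6) -> (2,9)
Segment 4: (2,9) -> (2,10)
Segment 5: (2,10) -> (2,9)

Answer: __@________
__@________
__@________
__@________
__@________
__@________
__@________
__@________
__@________
__@________
__@________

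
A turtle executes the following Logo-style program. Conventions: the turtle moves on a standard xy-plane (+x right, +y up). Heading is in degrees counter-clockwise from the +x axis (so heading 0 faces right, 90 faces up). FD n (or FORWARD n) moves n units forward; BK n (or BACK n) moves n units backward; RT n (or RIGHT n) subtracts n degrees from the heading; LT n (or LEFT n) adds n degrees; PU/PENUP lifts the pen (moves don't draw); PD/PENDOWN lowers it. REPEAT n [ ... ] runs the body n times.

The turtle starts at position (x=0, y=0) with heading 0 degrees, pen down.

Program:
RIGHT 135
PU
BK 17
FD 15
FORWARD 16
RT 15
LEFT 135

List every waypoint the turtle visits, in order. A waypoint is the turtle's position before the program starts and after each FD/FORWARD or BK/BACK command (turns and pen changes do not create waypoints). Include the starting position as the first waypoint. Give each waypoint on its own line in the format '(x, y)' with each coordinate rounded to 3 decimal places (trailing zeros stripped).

Answer: (0, 0)
(12.021, 12.021)
(1.414, 1.414)
(-9.899, -9.899)

Derivation:
Executing turtle program step by step:
Start: pos=(0,0), heading=0, pen down
RT 135: heading 0 -> 225
PU: pen up
BK 17: (0,0) -> (12.021,12.021) [heading=225, move]
FD 15: (12.021,12.021) -> (1.414,1.414) [heading=225, move]
FD 16: (1.414,1.414) -> (-9.899,-9.899) [heading=225, move]
RT 15: heading 225 -> 210
LT 135: heading 210 -> 345
Final: pos=(-9.899,-9.899), heading=345, 0 segment(s) drawn
Waypoints (4 total):
(0, 0)
(12.021, 12.021)
(1.414, 1.414)
(-9.899, -9.899)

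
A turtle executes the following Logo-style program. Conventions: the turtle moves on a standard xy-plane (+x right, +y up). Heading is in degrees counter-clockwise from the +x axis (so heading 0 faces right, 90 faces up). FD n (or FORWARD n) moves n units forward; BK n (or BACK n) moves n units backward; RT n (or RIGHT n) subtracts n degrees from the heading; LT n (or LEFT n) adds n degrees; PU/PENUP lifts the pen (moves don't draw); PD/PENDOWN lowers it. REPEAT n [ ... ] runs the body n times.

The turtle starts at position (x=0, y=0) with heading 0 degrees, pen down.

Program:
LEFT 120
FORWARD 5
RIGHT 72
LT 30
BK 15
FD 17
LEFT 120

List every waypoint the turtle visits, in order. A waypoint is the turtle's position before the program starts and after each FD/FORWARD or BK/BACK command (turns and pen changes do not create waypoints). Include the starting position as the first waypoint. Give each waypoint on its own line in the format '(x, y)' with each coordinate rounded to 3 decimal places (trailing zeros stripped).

Executing turtle program step by step:
Start: pos=(0,0), heading=0, pen down
LT 120: heading 0 -> 120
FD 5: (0,0) -> (-2.5,4.33) [heading=120, draw]
RT 72: heading 120 -> 48
LT 30: heading 48 -> 78
BK 15: (-2.5,4.33) -> (-5.619,-10.342) [heading=78, draw]
FD 17: (-5.619,-10.342) -> (-2.084,6.286) [heading=78, draw]
LT 120: heading 78 -> 198
Final: pos=(-2.084,6.286), heading=198, 3 segment(s) drawn
Waypoints (4 total):
(0, 0)
(-2.5, 4.33)
(-5.619, -10.342)
(-2.084, 6.286)

Answer: (0, 0)
(-2.5, 4.33)
(-5.619, -10.342)
(-2.084, 6.286)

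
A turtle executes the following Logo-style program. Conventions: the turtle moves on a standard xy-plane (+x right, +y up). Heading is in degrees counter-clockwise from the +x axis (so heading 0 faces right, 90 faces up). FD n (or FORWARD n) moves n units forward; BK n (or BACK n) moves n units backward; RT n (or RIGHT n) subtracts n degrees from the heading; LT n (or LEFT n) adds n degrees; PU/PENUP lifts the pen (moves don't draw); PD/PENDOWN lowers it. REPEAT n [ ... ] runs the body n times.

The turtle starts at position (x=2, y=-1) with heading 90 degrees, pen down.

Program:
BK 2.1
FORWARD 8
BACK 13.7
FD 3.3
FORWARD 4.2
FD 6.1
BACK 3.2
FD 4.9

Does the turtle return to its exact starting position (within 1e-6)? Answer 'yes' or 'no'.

Executing turtle program step by step:
Start: pos=(2,-1), heading=90, pen down
BK 2.1: (2,-1) -> (2,-3.1) [heading=90, draw]
FD 8: (2,-3.1) -> (2,4.9) [heading=90, draw]
BK 13.7: (2,4.9) -> (2,-8.8) [heading=90, draw]
FD 3.3: (2,-8.8) -> (2,-5.5) [heading=90, draw]
FD 4.2: (2,-5.5) -> (2,-1.3) [heading=90, draw]
FD 6.1: (2,-1.3) -> (2,4.8) [heading=90, draw]
BK 3.2: (2,4.8) -> (2,1.6) [heading=90, draw]
FD 4.9: (2,1.6) -> (2,6.5) [heading=90, draw]
Final: pos=(2,6.5), heading=90, 8 segment(s) drawn

Start position: (2, -1)
Final position: (2, 6.5)
Distance = 7.5; >= 1e-6 -> NOT closed

Answer: no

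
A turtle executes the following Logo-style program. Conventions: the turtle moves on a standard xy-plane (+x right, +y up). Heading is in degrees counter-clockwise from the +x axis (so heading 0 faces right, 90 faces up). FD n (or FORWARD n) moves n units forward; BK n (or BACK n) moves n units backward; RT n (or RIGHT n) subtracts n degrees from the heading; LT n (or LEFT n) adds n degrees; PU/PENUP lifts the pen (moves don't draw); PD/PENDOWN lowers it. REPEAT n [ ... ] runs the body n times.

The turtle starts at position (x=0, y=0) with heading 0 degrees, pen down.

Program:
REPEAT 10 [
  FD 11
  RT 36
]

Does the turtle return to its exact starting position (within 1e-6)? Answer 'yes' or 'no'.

Answer: yes

Derivation:
Executing turtle program step by step:
Start: pos=(0,0), heading=0, pen down
REPEAT 10 [
  -- iteration 1/10 --
  FD 11: (0,0) -> (11,0) [heading=0, draw]
  RT 36: heading 0 -> 324
  -- iteration 2/10 --
  FD 11: (11,0) -> (19.899,-6.466) [heading=324, draw]
  RT 36: heading 324 -> 288
  -- iteration 3/10 --
  FD 11: (19.899,-6.466) -> (23.298,-16.927) [heading=288, draw]
  RT 36: heading 288 -> 252
  -- iteration 4/10 --
  FD 11: (23.298,-16.927) -> (19.899,-27.389) [heading=252, draw]
  RT 36: heading 252 -> 216
  -- iteration 5/10 --
  FD 11: (19.899,-27.389) -> (11,-33.855) [heading=216, draw]
  RT 36: heading 216 -> 180
  -- iteration 6/10 --
  FD 11: (11,-33.855) -> (0,-33.855) [heading=180, draw]
  RT 36: heading 180 -> 144
  -- iteration 7/10 --
  FD 11: (0,-33.855) -> (-8.899,-27.389) [heading=144, draw]
  RT 36: heading 144 -> 108
  -- iteration 8/10 --
  FD 11: (-8.899,-27.389) -> (-12.298,-16.927) [heading=108, draw]
  RT 36: heading 108 -> 72
  -- iteration 9/10 --
  FD 11: (-12.298,-16.927) -> (-8.899,-6.466) [heading=72, draw]
  RT 36: heading 72 -> 36
  -- iteration 10/10 --
  FD 11: (-8.899,-6.466) -> (0,0) [heading=36, draw]
  RT 36: heading 36 -> 0
]
Final: pos=(0,0), heading=0, 10 segment(s) drawn

Start position: (0, 0)
Final position: (0, 0)
Distance = 0; < 1e-6 -> CLOSED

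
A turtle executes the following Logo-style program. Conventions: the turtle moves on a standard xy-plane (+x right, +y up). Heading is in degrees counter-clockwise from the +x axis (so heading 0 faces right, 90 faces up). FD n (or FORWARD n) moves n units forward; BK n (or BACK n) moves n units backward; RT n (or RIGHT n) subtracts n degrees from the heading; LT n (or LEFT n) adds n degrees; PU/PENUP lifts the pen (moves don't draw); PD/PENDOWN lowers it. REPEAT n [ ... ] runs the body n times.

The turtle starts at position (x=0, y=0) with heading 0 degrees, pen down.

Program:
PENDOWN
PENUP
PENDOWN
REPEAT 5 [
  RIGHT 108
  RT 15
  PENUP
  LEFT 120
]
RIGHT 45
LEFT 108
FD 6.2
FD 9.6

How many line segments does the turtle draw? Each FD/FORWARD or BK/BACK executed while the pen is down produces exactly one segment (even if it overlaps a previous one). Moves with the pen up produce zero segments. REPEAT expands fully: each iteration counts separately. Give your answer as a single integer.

Executing turtle program step by step:
Start: pos=(0,0), heading=0, pen down
PD: pen down
PU: pen up
PD: pen down
REPEAT 5 [
  -- iteration 1/5 --
  RT 108: heading 0 -> 252
  RT 15: heading 252 -> 237
  PU: pen up
  LT 120: heading 237 -> 357
  -- iteration 2/5 --
  RT 108: heading 357 -> 249
  RT 15: heading 249 -> 234
  PU: pen up
  LT 120: heading 234 -> 354
  -- iteration 3/5 --
  RT 108: heading 354 -> 246
  RT 15: heading 246 -> 231
  PU: pen up
  LT 120: heading 231 -> 351
  -- iteration 4/5 --
  RT 108: heading 351 -> 243
  RT 15: heading 243 -> 228
  PU: pen up
  LT 120: heading 228 -> 348
  -- iteration 5/5 --
  RT 108: heading 348 -> 240
  RT 15: heading 240 -> 225
  PU: pen up
  LT 120: heading 225 -> 345
]
RT 45: heading 345 -> 300
LT 108: heading 300 -> 48
FD 6.2: (0,0) -> (4.149,4.607) [heading=48, move]
FD 9.6: (4.149,4.607) -> (10.572,11.742) [heading=48, move]
Final: pos=(10.572,11.742), heading=48, 0 segment(s) drawn
Segments drawn: 0

Answer: 0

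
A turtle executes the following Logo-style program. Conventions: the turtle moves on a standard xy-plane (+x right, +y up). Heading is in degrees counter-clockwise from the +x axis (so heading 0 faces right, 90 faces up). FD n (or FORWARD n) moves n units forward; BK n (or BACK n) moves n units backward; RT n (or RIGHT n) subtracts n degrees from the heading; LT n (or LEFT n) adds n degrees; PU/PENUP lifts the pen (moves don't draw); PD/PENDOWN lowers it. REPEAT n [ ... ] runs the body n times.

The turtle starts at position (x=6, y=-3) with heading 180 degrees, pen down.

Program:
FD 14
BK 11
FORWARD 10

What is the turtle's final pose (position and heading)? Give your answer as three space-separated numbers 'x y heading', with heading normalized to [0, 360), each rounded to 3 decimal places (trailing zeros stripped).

Executing turtle program step by step:
Start: pos=(6,-3), heading=180, pen down
FD 14: (6,-3) -> (-8,-3) [heading=180, draw]
BK 11: (-8,-3) -> (3,-3) [heading=180, draw]
FD 10: (3,-3) -> (-7,-3) [heading=180, draw]
Final: pos=(-7,-3), heading=180, 3 segment(s) drawn

Answer: -7 -3 180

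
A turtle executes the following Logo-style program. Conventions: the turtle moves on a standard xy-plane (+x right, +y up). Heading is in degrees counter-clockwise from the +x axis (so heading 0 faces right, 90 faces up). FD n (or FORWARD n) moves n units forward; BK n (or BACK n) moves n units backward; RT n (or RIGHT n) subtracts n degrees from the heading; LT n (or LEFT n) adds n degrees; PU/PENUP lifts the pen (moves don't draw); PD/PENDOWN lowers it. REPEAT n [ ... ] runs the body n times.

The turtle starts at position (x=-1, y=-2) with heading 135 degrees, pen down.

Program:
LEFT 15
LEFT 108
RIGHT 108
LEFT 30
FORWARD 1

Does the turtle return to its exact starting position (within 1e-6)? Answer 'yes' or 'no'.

Answer: no

Derivation:
Executing turtle program step by step:
Start: pos=(-1,-2), heading=135, pen down
LT 15: heading 135 -> 150
LT 108: heading 150 -> 258
RT 108: heading 258 -> 150
LT 30: heading 150 -> 180
FD 1: (-1,-2) -> (-2,-2) [heading=180, draw]
Final: pos=(-2,-2), heading=180, 1 segment(s) drawn

Start position: (-1, -2)
Final position: (-2, -2)
Distance = 1; >= 1e-6 -> NOT closed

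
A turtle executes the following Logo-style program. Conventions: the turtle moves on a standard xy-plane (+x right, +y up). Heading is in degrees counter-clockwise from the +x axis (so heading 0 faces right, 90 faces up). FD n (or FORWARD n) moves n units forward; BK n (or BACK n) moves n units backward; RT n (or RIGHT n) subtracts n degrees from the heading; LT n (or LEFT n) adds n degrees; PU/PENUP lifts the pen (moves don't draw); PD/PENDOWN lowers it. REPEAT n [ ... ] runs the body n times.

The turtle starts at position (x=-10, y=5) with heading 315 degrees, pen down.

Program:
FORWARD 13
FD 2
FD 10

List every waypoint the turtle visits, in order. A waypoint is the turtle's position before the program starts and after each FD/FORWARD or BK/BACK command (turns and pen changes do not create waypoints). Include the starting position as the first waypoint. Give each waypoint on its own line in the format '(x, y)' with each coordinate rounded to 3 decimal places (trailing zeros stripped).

Executing turtle program step by step:
Start: pos=(-10,5), heading=315, pen down
FD 13: (-10,5) -> (-0.808,-4.192) [heading=315, draw]
FD 2: (-0.808,-4.192) -> (0.607,-5.607) [heading=315, draw]
FD 10: (0.607,-5.607) -> (7.678,-12.678) [heading=315, draw]
Final: pos=(7.678,-12.678), heading=315, 3 segment(s) drawn
Waypoints (4 total):
(-10, 5)
(-0.808, -4.192)
(0.607, -5.607)
(7.678, -12.678)

Answer: (-10, 5)
(-0.808, -4.192)
(0.607, -5.607)
(7.678, -12.678)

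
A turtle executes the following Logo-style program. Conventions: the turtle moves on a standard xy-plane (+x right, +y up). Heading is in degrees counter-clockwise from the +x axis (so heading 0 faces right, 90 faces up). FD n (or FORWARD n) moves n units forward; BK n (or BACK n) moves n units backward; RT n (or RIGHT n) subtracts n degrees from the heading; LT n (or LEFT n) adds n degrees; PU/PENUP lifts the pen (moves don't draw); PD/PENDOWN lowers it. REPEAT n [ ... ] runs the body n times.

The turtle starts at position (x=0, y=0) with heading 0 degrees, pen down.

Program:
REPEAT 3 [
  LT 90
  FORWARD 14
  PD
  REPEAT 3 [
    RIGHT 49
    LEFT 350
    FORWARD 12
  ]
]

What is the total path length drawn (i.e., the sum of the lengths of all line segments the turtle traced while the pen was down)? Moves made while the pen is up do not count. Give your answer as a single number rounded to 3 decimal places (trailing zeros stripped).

Executing turtle program step by step:
Start: pos=(0,0), heading=0, pen down
REPEAT 3 [
  -- iteration 1/3 --
  LT 90: heading 0 -> 90
  FD 14: (0,0) -> (0,14) [heading=90, draw]
  PD: pen down
  REPEAT 3 [
    -- iteration 1/3 --
    RT 49: heading 90 -> 41
    LT 350: heading 41 -> 31
    FD 12: (0,14) -> (10.286,20.18) [heading=31, draw]
    -- iteration 2/3 --
    RT 49: heading 31 -> 342
    LT 350: heading 342 -> 332
    FD 12: (10.286,20.18) -> (20.881,14.547) [heading=332, draw]
    -- iteration 3/3 --
    RT 49: heading 332 -> 283
    LT 350: heading 283 -> 273
    FD 12: (20.881,14.547) -> (21.509,2.563) [heading=273, draw]
  ]
  -- iteration 2/3 --
  LT 90: heading 273 -> 3
  FD 14: (21.509,2.563) -> (35.49,3.296) [heading=3, draw]
  PD: pen down
  REPEAT 3 [
    -- iteration 1/3 --
    RT 49: heading 3 -> 314
    LT 350: heading 314 -> 304
    FD 12: (35.49,3.296) -> (42.201,-6.653) [heading=304, draw]
    -- iteration 2/3 --
    RT 49: heading 304 -> 255
    LT 350: heading 255 -> 245
    FD 12: (42.201,-6.653) -> (37.129,-17.528) [heading=245, draw]
    -- iteration 3/3 --
    RT 49: heading 245 -> 196
    LT 350: heading 196 -> 186
    FD 12: (37.129,-17.528) -> (25.195,-18.783) [heading=186, draw]
  ]
  -- iteration 3/3 --
  LT 90: heading 186 -> 276
  FD 14: (25.195,-18.783) -> (26.658,-32.706) [heading=276, draw]
  PD: pen down
  REPEAT 3 [
    -- iteration 1/3 --
    RT 49: heading 276 -> 227
    LT 350: heading 227 -> 217
    FD 12: (26.658,-32.706) -> (17.075,-39.928) [heading=217, draw]
    -- iteration 2/3 --
    RT 49: heading 217 -> 168
    LT 350: heading 168 -> 158
    FD 12: (17.075,-39.928) -> (5.948,-35.432) [heading=158, draw]
    -- iteration 3/3 --
    RT 49: heading 158 -> 109
    LT 350: heading 109 -> 99
    FD 12: (5.948,-35.432) -> (4.071,-23.58) [heading=99, draw]
  ]
]
Final: pos=(4.071,-23.58), heading=99, 12 segment(s) drawn

Segment lengths:
  seg 1: (0,0) -> (0,14), length = 14
  seg 2: (0,14) -> (10.286,20.18), length = 12
  seg 3: (10.286,20.18) -> (20.881,14.547), length = 12
  seg 4: (20.881,14.547) -> (21.509,2.563), length = 12
  seg 5: (21.509,2.563) -> (35.49,3.296), length = 14
  seg 6: (35.49,3.296) -> (42.201,-6.653), length = 12
  seg 7: (42.201,-6.653) -> (37.129,-17.528), length = 12
  seg 8: (37.129,-17.528) -> (25.195,-18.783), length = 12
  seg 9: (25.195,-18.783) -> (26.658,-32.706), length = 14
  seg 10: (26.658,-32.706) -> (17.075,-39.928), length = 12
  seg 11: (17.075,-39.928) -> (5.948,-35.432), length = 12
  seg 12: (5.948,-35.432) -> (4.071,-23.58), length = 12
Total = 150

Answer: 150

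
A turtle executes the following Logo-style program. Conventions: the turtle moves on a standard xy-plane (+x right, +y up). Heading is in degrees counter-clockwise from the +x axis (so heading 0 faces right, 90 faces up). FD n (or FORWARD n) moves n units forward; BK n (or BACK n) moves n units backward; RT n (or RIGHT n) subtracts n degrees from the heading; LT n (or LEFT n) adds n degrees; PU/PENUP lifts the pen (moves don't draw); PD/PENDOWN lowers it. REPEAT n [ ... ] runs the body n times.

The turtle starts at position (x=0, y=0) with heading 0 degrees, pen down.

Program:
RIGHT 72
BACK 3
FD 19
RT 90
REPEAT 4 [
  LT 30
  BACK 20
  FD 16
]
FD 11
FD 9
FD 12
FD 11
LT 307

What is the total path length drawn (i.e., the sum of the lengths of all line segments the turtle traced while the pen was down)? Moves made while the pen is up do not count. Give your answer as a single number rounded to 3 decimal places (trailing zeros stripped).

Executing turtle program step by step:
Start: pos=(0,0), heading=0, pen down
RT 72: heading 0 -> 288
BK 3: (0,0) -> (-0.927,2.853) [heading=288, draw]
FD 19: (-0.927,2.853) -> (4.944,-15.217) [heading=288, draw]
RT 90: heading 288 -> 198
REPEAT 4 [
  -- iteration 1/4 --
  LT 30: heading 198 -> 228
  BK 20: (4.944,-15.217) -> (18.327,-0.354) [heading=228, draw]
  FD 16: (18.327,-0.354) -> (7.621,-12.244) [heading=228, draw]
  -- iteration 2/4 --
  LT 30: heading 228 -> 258
  BK 20: (7.621,-12.244) -> (11.779,7.319) [heading=258, draw]
  FD 16: (11.779,7.319) -> (8.452,-8.332) [heading=258, draw]
  -- iteration 3/4 --
  LT 30: heading 258 -> 288
  BK 20: (8.452,-8.332) -> (2.272,10.689) [heading=288, draw]
  FD 16: (2.272,10.689) -> (7.216,-4.528) [heading=288, draw]
  -- iteration 4/4 --
  LT 30: heading 288 -> 318
  BK 20: (7.216,-4.528) -> (-7.647,8.855) [heading=318, draw]
  FD 16: (-7.647,8.855) -> (4.244,-1.851) [heading=318, draw]
]
FD 11: (4.244,-1.851) -> (12.418,-9.211) [heading=318, draw]
FD 9: (12.418,-9.211) -> (19.107,-15.234) [heading=318, draw]
FD 12: (19.107,-15.234) -> (28.024,-23.263) [heading=318, draw]
FD 11: (28.024,-23.263) -> (36.199,-30.624) [heading=318, draw]
LT 307: heading 318 -> 265
Final: pos=(36.199,-30.624), heading=265, 14 segment(s) drawn

Segment lengths:
  seg 1: (0,0) -> (-0.927,2.853), length = 3
  seg 2: (-0.927,2.853) -> (4.944,-15.217), length = 19
  seg 3: (4.944,-15.217) -> (18.327,-0.354), length = 20
  seg 4: (18.327,-0.354) -> (7.621,-12.244), length = 16
  seg 5: (7.621,-12.244) -> (11.779,7.319), length = 20
  seg 6: (11.779,7.319) -> (8.452,-8.332), length = 16
  seg 7: (8.452,-8.332) -> (2.272,10.689), length = 20
  seg 8: (2.272,10.689) -> (7.216,-4.528), length = 16
  seg 9: (7.216,-4.528) -> (-7.647,8.855), length = 20
  seg 10: (-7.647,8.855) -> (4.244,-1.851), length = 16
  seg 11: (4.244,-1.851) -> (12.418,-9.211), length = 11
  seg 12: (12.418,-9.211) -> (19.107,-15.234), length = 9
  seg 13: (19.107,-15.234) -> (28.024,-23.263), length = 12
  seg 14: (28.024,-23.263) -> (36.199,-30.624), length = 11
Total = 209

Answer: 209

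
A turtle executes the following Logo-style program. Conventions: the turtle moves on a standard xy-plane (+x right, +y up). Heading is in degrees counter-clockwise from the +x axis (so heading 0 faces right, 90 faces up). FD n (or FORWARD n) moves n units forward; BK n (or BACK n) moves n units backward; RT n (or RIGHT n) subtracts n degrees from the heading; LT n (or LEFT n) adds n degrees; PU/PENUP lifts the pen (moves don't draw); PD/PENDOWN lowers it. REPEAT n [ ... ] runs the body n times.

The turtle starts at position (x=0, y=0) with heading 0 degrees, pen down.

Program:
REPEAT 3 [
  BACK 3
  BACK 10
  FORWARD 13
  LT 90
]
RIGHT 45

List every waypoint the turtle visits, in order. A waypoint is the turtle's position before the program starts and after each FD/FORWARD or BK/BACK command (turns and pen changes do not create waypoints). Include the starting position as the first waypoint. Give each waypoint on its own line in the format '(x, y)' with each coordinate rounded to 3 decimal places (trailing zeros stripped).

Executing turtle program step by step:
Start: pos=(0,0), heading=0, pen down
REPEAT 3 [
  -- iteration 1/3 --
  BK 3: (0,0) -> (-3,0) [heading=0, draw]
  BK 10: (-3,0) -> (-13,0) [heading=0, draw]
  FD 13: (-13,0) -> (0,0) [heading=0, draw]
  LT 90: heading 0 -> 90
  -- iteration 2/3 --
  BK 3: (0,0) -> (0,-3) [heading=90, draw]
  BK 10: (0,-3) -> (0,-13) [heading=90, draw]
  FD 13: (0,-13) -> (0,0) [heading=90, draw]
  LT 90: heading 90 -> 180
  -- iteration 3/3 --
  BK 3: (0,0) -> (3,0) [heading=180, draw]
  BK 10: (3,0) -> (13,0) [heading=180, draw]
  FD 13: (13,0) -> (0,0) [heading=180, draw]
  LT 90: heading 180 -> 270
]
RT 45: heading 270 -> 225
Final: pos=(0,0), heading=225, 9 segment(s) drawn
Waypoints (10 total):
(0, 0)
(-3, 0)
(-13, 0)
(0, 0)
(0, -3)
(0, -13)
(0, 0)
(3, 0)
(13, 0)
(0, 0)

Answer: (0, 0)
(-3, 0)
(-13, 0)
(0, 0)
(0, -3)
(0, -13)
(0, 0)
(3, 0)
(13, 0)
(0, 0)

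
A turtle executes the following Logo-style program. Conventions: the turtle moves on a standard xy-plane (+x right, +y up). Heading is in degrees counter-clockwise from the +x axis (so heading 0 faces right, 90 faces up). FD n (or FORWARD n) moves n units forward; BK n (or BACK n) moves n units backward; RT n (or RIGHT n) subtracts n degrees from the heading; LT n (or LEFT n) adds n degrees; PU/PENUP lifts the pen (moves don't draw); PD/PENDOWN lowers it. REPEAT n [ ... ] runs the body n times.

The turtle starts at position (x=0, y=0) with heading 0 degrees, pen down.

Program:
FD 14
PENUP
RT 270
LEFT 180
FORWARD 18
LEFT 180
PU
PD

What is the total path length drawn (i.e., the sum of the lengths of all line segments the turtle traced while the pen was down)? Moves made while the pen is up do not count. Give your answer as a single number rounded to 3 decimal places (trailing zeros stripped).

Answer: 14

Derivation:
Executing turtle program step by step:
Start: pos=(0,0), heading=0, pen down
FD 14: (0,0) -> (14,0) [heading=0, draw]
PU: pen up
RT 270: heading 0 -> 90
LT 180: heading 90 -> 270
FD 18: (14,0) -> (14,-18) [heading=270, move]
LT 180: heading 270 -> 90
PU: pen up
PD: pen down
Final: pos=(14,-18), heading=90, 1 segment(s) drawn

Segment lengths:
  seg 1: (0,0) -> (14,0), length = 14
Total = 14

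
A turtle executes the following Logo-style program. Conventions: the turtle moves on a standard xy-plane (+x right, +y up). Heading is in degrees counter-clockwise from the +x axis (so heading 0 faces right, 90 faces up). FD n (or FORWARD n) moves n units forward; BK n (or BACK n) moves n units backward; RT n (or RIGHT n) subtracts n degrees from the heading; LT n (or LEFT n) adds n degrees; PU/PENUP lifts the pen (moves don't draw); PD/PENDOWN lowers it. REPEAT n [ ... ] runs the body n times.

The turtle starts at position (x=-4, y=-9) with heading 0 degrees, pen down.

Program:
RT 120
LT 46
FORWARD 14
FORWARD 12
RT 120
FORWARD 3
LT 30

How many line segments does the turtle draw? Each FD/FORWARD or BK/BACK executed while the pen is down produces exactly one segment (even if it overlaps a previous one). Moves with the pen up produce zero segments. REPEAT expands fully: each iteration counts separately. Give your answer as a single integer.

Answer: 3

Derivation:
Executing turtle program step by step:
Start: pos=(-4,-9), heading=0, pen down
RT 120: heading 0 -> 240
LT 46: heading 240 -> 286
FD 14: (-4,-9) -> (-0.141,-22.458) [heading=286, draw]
FD 12: (-0.141,-22.458) -> (3.167,-33.993) [heading=286, draw]
RT 120: heading 286 -> 166
FD 3: (3.167,-33.993) -> (0.256,-33.267) [heading=166, draw]
LT 30: heading 166 -> 196
Final: pos=(0.256,-33.267), heading=196, 3 segment(s) drawn
Segments drawn: 3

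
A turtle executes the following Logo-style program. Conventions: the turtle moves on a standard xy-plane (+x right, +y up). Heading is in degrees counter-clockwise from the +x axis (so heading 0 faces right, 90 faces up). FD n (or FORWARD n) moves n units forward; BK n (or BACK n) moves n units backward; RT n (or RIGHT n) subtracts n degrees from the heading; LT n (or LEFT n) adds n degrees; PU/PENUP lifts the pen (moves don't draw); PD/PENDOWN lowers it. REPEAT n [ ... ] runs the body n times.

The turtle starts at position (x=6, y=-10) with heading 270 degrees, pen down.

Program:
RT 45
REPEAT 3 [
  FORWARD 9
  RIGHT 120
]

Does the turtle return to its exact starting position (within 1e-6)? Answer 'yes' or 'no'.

Answer: yes

Derivation:
Executing turtle program step by step:
Start: pos=(6,-10), heading=270, pen down
RT 45: heading 270 -> 225
REPEAT 3 [
  -- iteration 1/3 --
  FD 9: (6,-10) -> (-0.364,-16.364) [heading=225, draw]
  RT 120: heading 225 -> 105
  -- iteration 2/3 --
  FD 9: (-0.364,-16.364) -> (-2.693,-7.671) [heading=105, draw]
  RT 120: heading 105 -> 345
  -- iteration 3/3 --
  FD 9: (-2.693,-7.671) -> (6,-10) [heading=345, draw]
  RT 120: heading 345 -> 225
]
Final: pos=(6,-10), heading=225, 3 segment(s) drawn

Start position: (6, -10)
Final position: (6, -10)
Distance = 0; < 1e-6 -> CLOSED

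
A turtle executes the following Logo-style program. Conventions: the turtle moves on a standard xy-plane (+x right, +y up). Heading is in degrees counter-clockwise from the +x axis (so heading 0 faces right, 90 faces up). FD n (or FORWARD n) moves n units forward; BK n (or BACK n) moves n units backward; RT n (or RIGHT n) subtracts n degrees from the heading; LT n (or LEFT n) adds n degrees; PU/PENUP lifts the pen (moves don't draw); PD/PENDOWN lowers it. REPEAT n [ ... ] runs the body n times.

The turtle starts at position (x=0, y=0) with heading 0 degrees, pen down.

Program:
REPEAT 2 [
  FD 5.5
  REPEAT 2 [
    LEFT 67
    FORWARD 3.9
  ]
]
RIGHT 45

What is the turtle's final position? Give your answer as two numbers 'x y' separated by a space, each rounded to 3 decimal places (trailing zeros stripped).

Answer: -3.283 5.057

Derivation:
Executing turtle program step by step:
Start: pos=(0,0), heading=0, pen down
REPEAT 2 [
  -- iteration 1/2 --
  FD 5.5: (0,0) -> (5.5,0) [heading=0, draw]
  REPEAT 2 [
    -- iteration 1/2 --
    LT 67: heading 0 -> 67
    FD 3.9: (5.5,0) -> (7.024,3.59) [heading=67, draw]
    -- iteration 2/2 --
    LT 67: heading 67 -> 134
    FD 3.9: (7.024,3.59) -> (4.315,6.395) [heading=134, draw]
  ]
  -- iteration 2/2 --
  FD 5.5: (4.315,6.395) -> (0.494,10.352) [heading=134, draw]
  REPEAT 2 [
    -- iteration 1/2 --
    LT 67: heading 134 -> 201
    FD 3.9: (0.494,10.352) -> (-3.147,8.954) [heading=201, draw]
    -- iteration 2/2 --
    LT 67: heading 201 -> 268
    FD 3.9: (-3.147,8.954) -> (-3.283,5.057) [heading=268, draw]
  ]
]
RT 45: heading 268 -> 223
Final: pos=(-3.283,5.057), heading=223, 6 segment(s) drawn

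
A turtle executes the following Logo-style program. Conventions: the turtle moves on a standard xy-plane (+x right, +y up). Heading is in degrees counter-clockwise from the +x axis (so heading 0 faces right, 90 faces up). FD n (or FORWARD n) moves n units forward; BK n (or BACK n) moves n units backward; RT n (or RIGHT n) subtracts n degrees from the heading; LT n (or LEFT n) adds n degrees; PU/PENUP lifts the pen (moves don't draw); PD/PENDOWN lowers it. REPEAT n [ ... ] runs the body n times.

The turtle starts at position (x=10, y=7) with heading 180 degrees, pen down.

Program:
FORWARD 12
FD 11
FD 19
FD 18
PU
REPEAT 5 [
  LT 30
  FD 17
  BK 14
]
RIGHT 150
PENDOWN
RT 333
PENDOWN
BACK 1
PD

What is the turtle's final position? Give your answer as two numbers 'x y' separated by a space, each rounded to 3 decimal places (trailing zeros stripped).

Executing turtle program step by step:
Start: pos=(10,7), heading=180, pen down
FD 12: (10,7) -> (-2,7) [heading=180, draw]
FD 11: (-2,7) -> (-13,7) [heading=180, draw]
FD 19: (-13,7) -> (-32,7) [heading=180, draw]
FD 18: (-32,7) -> (-50,7) [heading=180, draw]
PU: pen up
REPEAT 5 [
  -- iteration 1/5 --
  LT 30: heading 180 -> 210
  FD 17: (-50,7) -> (-64.722,-1.5) [heading=210, move]
  BK 14: (-64.722,-1.5) -> (-52.598,5.5) [heading=210, move]
  -- iteration 2/5 --
  LT 30: heading 210 -> 240
  FD 17: (-52.598,5.5) -> (-61.098,-9.222) [heading=240, move]
  BK 14: (-61.098,-9.222) -> (-54.098,2.902) [heading=240, move]
  -- iteration 3/5 --
  LT 30: heading 240 -> 270
  FD 17: (-54.098,2.902) -> (-54.098,-14.098) [heading=270, move]
  BK 14: (-54.098,-14.098) -> (-54.098,-0.098) [heading=270, move]
  -- iteration 4/5 --
  LT 30: heading 270 -> 300
  FD 17: (-54.098,-0.098) -> (-45.598,-14.821) [heading=300, move]
  BK 14: (-45.598,-14.821) -> (-52.598,-2.696) [heading=300, move]
  -- iteration 5/5 --
  LT 30: heading 300 -> 330
  FD 17: (-52.598,-2.696) -> (-37.876,-11.196) [heading=330, move]
  BK 14: (-37.876,-11.196) -> (-50,-4.196) [heading=330, move]
]
RT 150: heading 330 -> 180
PD: pen down
RT 333: heading 180 -> 207
PD: pen down
BK 1: (-50,-4.196) -> (-49.109,-3.742) [heading=207, draw]
PD: pen down
Final: pos=(-49.109,-3.742), heading=207, 5 segment(s) drawn

Answer: -49.109 -3.742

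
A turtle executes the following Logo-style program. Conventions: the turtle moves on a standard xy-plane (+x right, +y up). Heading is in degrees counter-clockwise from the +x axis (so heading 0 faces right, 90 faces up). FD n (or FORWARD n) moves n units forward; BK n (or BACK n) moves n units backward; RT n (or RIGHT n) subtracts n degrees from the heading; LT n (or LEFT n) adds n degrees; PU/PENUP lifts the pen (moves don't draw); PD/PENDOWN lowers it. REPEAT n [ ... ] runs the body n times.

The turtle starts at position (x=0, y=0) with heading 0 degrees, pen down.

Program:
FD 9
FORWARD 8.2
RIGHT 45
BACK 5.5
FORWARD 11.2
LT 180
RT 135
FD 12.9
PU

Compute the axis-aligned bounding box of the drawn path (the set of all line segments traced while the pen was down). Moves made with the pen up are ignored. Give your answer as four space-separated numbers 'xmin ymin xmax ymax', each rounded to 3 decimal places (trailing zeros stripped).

Answer: 0 -4.031 34.131 3.889

Derivation:
Executing turtle program step by step:
Start: pos=(0,0), heading=0, pen down
FD 9: (0,0) -> (9,0) [heading=0, draw]
FD 8.2: (9,0) -> (17.2,0) [heading=0, draw]
RT 45: heading 0 -> 315
BK 5.5: (17.2,0) -> (13.311,3.889) [heading=315, draw]
FD 11.2: (13.311,3.889) -> (21.231,-4.031) [heading=315, draw]
LT 180: heading 315 -> 135
RT 135: heading 135 -> 0
FD 12.9: (21.231,-4.031) -> (34.131,-4.031) [heading=0, draw]
PU: pen up
Final: pos=(34.131,-4.031), heading=0, 5 segment(s) drawn

Segment endpoints: x in {0, 9, 13.311, 17.2, 21.231, 34.131}, y in {-4.031, 0, 3.889}
xmin=0, ymin=-4.031, xmax=34.131, ymax=3.889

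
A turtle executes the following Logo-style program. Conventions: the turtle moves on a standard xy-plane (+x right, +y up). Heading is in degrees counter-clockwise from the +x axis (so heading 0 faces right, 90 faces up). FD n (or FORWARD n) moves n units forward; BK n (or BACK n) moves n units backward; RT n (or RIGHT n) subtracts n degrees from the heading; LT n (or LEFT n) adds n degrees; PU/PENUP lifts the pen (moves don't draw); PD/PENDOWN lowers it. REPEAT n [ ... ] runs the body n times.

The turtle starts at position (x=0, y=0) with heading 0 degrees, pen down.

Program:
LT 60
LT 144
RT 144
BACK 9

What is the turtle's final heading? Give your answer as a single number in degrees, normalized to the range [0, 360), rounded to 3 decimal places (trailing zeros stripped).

Answer: 60

Derivation:
Executing turtle program step by step:
Start: pos=(0,0), heading=0, pen down
LT 60: heading 0 -> 60
LT 144: heading 60 -> 204
RT 144: heading 204 -> 60
BK 9: (0,0) -> (-4.5,-7.794) [heading=60, draw]
Final: pos=(-4.5,-7.794), heading=60, 1 segment(s) drawn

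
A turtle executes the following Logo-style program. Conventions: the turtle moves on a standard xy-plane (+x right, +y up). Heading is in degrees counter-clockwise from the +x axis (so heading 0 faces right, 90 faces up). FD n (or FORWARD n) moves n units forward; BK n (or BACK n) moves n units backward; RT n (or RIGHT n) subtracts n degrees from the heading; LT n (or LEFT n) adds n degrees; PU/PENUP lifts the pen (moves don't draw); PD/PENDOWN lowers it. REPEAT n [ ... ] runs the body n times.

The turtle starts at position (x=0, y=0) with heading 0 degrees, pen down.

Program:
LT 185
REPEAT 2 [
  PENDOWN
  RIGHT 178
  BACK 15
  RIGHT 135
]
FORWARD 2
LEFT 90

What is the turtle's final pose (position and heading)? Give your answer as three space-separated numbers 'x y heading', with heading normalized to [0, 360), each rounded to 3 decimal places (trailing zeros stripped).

Executing turtle program step by step:
Start: pos=(0,0), heading=0, pen down
LT 185: heading 0 -> 185
REPEAT 2 [
  -- iteration 1/2 --
  PD: pen down
  RT 178: heading 185 -> 7
  BK 15: (0,0) -> (-14.888,-1.828) [heading=7, draw]
  RT 135: heading 7 -> 232
  -- iteration 2/2 --
  PD: pen down
  RT 178: heading 232 -> 54
  BK 15: (-14.888,-1.828) -> (-23.705,-13.963) [heading=54, draw]
  RT 135: heading 54 -> 279
]
FD 2: (-23.705,-13.963) -> (-23.392,-15.939) [heading=279, draw]
LT 90: heading 279 -> 9
Final: pos=(-23.392,-15.939), heading=9, 3 segment(s) drawn

Answer: -23.392 -15.939 9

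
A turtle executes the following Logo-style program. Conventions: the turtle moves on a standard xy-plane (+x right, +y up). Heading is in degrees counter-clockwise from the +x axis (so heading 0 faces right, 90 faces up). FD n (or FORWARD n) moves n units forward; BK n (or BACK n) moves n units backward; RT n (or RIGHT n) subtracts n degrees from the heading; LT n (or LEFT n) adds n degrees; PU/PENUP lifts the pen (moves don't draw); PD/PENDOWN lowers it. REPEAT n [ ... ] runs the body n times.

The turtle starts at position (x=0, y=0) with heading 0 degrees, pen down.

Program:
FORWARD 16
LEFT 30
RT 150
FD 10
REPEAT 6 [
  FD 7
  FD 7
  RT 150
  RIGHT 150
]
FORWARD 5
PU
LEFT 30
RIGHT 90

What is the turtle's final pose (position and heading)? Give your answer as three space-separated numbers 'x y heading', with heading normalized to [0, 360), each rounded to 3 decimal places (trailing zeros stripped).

Executing turtle program step by step:
Start: pos=(0,0), heading=0, pen down
FD 16: (0,0) -> (16,0) [heading=0, draw]
LT 30: heading 0 -> 30
RT 150: heading 30 -> 240
FD 10: (16,0) -> (11,-8.66) [heading=240, draw]
REPEAT 6 [
  -- iteration 1/6 --
  FD 7: (11,-8.66) -> (7.5,-14.722) [heading=240, draw]
  FD 7: (7.5,-14.722) -> (4,-20.785) [heading=240, draw]
  RT 150: heading 240 -> 90
  RT 150: heading 90 -> 300
  -- iteration 2/6 --
  FD 7: (4,-20.785) -> (7.5,-26.847) [heading=300, draw]
  FD 7: (7.5,-26.847) -> (11,-32.909) [heading=300, draw]
  RT 150: heading 300 -> 150
  RT 150: heading 150 -> 0
  -- iteration 3/6 --
  FD 7: (11,-32.909) -> (18,-32.909) [heading=0, draw]
  FD 7: (18,-32.909) -> (25,-32.909) [heading=0, draw]
  RT 150: heading 0 -> 210
  RT 150: heading 210 -> 60
  -- iteration 4/6 --
  FD 7: (25,-32.909) -> (28.5,-26.847) [heading=60, draw]
  FD 7: (28.5,-26.847) -> (32,-20.785) [heading=60, draw]
  RT 150: heading 60 -> 270
  RT 150: heading 270 -> 120
  -- iteration 5/6 --
  FD 7: (32,-20.785) -> (28.5,-14.722) [heading=120, draw]
  FD 7: (28.5,-14.722) -> (25,-8.66) [heading=120, draw]
  RT 150: heading 120 -> 330
  RT 150: heading 330 -> 180
  -- iteration 6/6 --
  FD 7: (25,-8.66) -> (18,-8.66) [heading=180, draw]
  FD 7: (18,-8.66) -> (11,-8.66) [heading=180, draw]
  RT 150: heading 180 -> 30
  RT 150: heading 30 -> 240
]
FD 5: (11,-8.66) -> (8.5,-12.99) [heading=240, draw]
PU: pen up
LT 30: heading 240 -> 270
RT 90: heading 270 -> 180
Final: pos=(8.5,-12.99), heading=180, 15 segment(s) drawn

Answer: 8.5 -12.99 180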